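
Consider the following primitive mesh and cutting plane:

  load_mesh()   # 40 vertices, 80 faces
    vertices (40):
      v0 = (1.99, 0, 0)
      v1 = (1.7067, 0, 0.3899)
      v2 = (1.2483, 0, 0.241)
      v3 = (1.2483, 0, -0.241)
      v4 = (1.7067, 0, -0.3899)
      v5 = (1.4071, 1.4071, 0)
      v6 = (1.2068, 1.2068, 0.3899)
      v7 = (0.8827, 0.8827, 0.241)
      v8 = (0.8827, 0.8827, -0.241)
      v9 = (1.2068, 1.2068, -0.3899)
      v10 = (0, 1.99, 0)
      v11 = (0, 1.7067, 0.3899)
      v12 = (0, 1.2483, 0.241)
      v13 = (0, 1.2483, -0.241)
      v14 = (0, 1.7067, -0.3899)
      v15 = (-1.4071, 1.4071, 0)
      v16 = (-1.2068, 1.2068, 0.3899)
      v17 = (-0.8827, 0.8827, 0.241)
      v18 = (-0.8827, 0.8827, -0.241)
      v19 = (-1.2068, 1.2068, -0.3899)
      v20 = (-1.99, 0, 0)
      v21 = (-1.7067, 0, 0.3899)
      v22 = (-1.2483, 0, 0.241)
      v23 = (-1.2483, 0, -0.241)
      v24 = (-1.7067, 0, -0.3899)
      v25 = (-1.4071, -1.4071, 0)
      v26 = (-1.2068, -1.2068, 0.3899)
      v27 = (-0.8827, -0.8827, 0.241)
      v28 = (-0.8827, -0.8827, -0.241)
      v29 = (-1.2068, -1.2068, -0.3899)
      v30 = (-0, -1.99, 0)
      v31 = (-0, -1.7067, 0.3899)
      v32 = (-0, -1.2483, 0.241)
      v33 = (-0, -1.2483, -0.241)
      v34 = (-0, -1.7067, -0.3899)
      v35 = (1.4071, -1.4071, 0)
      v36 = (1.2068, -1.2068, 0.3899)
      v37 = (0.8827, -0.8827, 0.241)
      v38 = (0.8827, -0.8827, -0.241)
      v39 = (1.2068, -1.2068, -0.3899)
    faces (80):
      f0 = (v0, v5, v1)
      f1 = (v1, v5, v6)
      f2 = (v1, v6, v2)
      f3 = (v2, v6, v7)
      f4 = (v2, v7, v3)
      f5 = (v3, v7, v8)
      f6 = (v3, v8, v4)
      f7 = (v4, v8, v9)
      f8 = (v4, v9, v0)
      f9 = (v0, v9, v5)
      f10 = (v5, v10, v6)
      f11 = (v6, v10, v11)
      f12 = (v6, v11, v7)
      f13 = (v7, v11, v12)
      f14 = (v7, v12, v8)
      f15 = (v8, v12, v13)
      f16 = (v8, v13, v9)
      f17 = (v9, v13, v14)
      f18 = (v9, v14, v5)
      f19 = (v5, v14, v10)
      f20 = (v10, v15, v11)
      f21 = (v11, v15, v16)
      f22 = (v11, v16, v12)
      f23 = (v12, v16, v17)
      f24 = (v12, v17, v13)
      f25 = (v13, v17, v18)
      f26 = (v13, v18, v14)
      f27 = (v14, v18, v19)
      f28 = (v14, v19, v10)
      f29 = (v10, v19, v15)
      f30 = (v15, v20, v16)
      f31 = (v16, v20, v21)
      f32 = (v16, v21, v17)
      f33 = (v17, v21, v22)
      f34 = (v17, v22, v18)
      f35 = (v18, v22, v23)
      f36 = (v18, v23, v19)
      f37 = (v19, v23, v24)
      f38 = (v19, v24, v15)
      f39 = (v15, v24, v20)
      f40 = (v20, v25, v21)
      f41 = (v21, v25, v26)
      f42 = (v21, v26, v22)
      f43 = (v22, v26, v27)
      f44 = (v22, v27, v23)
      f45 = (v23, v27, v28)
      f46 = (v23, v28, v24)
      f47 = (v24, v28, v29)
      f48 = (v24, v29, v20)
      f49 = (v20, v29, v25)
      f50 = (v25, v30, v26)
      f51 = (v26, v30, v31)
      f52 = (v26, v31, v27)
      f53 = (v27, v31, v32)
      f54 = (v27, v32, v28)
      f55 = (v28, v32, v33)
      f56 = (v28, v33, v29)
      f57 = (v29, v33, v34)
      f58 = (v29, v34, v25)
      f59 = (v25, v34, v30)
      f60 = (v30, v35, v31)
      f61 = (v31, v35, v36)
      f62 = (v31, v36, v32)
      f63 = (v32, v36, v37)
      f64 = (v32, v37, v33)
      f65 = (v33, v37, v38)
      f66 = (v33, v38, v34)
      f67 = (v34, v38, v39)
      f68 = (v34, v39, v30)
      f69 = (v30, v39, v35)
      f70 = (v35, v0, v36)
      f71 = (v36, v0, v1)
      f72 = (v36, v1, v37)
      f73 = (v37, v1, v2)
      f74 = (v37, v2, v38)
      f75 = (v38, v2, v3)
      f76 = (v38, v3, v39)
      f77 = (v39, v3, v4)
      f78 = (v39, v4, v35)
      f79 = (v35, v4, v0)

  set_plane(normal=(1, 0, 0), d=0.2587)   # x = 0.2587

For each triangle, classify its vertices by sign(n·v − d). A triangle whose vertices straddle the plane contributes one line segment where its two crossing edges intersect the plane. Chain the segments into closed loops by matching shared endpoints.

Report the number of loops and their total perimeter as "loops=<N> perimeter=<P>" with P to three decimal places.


loops=2 perimeter=4.820

Straddling triangles (20 of 80):
  (v5,v10,v6) [+-+] → (0.2587, 1.88283, 0)–(0.2587, 1.82211, 0.0835823)  len=0.1033
  (v6,v10,v11) [+--] → (0.2587, 1.82211, 0.0835823)–(0.2587, 1.59954, 0.3899)  len=0.3786
  (v6,v11,v7) [+-+] → (0.2587, 1.59954, 0.3899)–(0.2587, 1.4652, 0.346261)  len=0.1412
  (v7,v11,v12) [+--] → (0.2587, 1.4652, 0.346261)–(0.2587, 1.14115, 0.241)  len=0.3407
  (v7,v12,v8) [+-+] → (0.2587, 1.14115, 0.241)–(0.2587, 1.14115, 0.0997364)  len=0.1413
  (v8,v12,v13) [+--] → (0.2587, 1.14115, 0.0997364)–(0.2587, 1.14115, -0.241)  len=0.3407
  (v8,v13,v9) [+-+] → (0.2587, 1.14115, -0.241)–(0.2587, 1.2394, -0.272919)  len=0.1033
  (v9,v13,v14) [+--] → (0.2587, 1.2394, -0.272919)–(0.2587, 1.59954, -0.3899)  len=0.3787
  (v9,v14,v5) [+-+] → (0.2587, 1.59954, -0.3899)–(0.2587, 1.65162, -0.318216)  len=0.0886
  (v5,v14,v10) [+--] → (0.2587, 1.65162, -0.318216)–(0.2587, 1.88283, 0)  len=0.3933
  (v30,v35,v31) [-+-] → (0.2587, -1.88283, 0)–(0.2587, -1.65162, 0.318216)  len=0.3933
  (v31,v35,v36) [-++] → (0.2587, -1.65162, 0.318216)–(0.2587, -1.59954, 0.3899)  len=0.0886
  (v31,v36,v32) [-+-] → (0.2587, -1.59954, 0.3899)–(0.2587, -1.2394, 0.272919)  len=0.3787
  (v32,v36,v37) [-++] → (0.2587, -1.2394, 0.272919)–(0.2587, -1.14115, 0.241)  len=0.1033
  (v32,v37,v33) [-+-] → (0.2587, -1.14115, 0.241)–(0.2587, -1.14115, -0.0997364)  len=0.3407
  (v33,v37,v38) [-++] → (0.2587, -1.14115, -0.0997364)–(0.2587, -1.14115, -0.241)  len=0.1413
  (v33,v38,v34) [-+-] → (0.2587, -1.14115, -0.241)–(0.2587, -1.4652, -0.346261)  len=0.3407
  (v34,v38,v39) [-++] → (0.2587, -1.4652, -0.346261)–(0.2587, -1.59954, -0.3899)  len=0.1412
  (v34,v39,v30) [-+-] → (0.2587, -1.59954, -0.3899)–(0.2587, -1.82211, -0.0835823)  len=0.3786
  (v30,v39,v35) [-++] → (0.2587, -1.82211, -0.0835823)–(0.2587, -1.88283, 0)  len=0.1033

Chained into 2 loop(s):
  loop 1: 10 segments, perimeter = 2.4098
  loop 2: 10 segments, perimeter = 2.4098
Total perimeter = 4.820


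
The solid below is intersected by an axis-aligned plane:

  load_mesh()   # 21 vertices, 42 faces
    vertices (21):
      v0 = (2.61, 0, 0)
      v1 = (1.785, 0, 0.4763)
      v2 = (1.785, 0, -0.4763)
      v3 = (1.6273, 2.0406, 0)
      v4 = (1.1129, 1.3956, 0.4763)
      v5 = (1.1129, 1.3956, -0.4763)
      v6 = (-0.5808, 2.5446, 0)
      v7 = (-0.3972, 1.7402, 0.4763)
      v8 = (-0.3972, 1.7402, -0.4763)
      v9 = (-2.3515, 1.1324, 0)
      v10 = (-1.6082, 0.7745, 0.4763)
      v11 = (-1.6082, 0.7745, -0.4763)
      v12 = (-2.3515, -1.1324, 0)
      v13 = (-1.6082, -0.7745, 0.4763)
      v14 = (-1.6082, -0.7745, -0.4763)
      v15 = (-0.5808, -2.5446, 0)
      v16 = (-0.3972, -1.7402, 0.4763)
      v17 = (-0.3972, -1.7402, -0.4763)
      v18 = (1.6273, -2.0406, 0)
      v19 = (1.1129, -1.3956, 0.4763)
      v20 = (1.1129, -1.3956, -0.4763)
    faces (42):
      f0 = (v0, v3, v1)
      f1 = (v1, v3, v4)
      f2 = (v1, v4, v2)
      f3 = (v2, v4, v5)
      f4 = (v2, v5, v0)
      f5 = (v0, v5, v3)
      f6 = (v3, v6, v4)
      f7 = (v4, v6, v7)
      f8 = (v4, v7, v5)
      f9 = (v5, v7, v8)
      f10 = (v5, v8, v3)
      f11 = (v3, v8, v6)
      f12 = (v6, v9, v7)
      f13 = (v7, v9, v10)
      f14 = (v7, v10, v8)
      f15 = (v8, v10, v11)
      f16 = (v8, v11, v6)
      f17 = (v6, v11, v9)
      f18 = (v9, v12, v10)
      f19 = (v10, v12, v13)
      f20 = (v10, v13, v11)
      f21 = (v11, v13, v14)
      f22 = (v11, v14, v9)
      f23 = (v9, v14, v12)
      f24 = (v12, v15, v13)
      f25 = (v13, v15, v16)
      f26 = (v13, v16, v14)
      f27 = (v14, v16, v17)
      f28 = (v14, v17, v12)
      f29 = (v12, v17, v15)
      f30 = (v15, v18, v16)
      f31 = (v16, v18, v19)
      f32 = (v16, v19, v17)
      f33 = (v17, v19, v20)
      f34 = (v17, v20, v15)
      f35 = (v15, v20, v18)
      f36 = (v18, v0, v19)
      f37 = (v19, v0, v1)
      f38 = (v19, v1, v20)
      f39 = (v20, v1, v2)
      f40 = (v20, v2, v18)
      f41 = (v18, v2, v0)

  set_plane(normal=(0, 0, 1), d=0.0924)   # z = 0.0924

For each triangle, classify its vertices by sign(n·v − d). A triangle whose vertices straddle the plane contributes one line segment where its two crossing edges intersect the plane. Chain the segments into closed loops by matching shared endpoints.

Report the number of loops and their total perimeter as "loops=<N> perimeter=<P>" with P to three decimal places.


Straddling triangles (28 of 42):
  (v0,v3,v1) [--+] → (1.65789, 1.64473, 0.0924)–(2.44995, 0, 0.0924)  len=1.8255
  (v1,v3,v4) [+-+] → (1.65789, 1.64473, 0.0924)–(1.52751, 1.91547, 0.0924)  len=0.3005
  (v1,v4,v2) [++-] → (1.38376, 0.83317, 0.0924)–(1.785, 0, 0.0924)  len=0.9248
  (v2,v4,v5) [-+-] → (1.38376, 0.83317, 0.0924)–(1.1129, 1.3956, 0.0924)  len=0.6243
  (v3,v6,v4) [--+] → (-0.25223, 2.3217, 0.0924)–(1.52751, 1.91547, 0.0924)  len=1.8255
  (v4,v6,v7) [+-+] → (-0.25223, 2.3217, 0.0924)–(-0.545182, 2.38855, 0.0924)  len=0.3005
  (v4,v7,v5) [++-] → (0.211374, 1.60133, 0.0924)–(1.1129, 1.3956, 0.0924)  len=0.9247
  (v5,v7,v8) [-+-] → (0.211374, 1.60133, 0.0924)–(-0.3972, 1.7402, 0.0924)  len=0.6242
  (v6,v9,v7) [--+] → (-1.97237, 1.25031, 0.0924)–(-0.545182, 2.38855, 0.0924)  len=1.8255
  (v7,v9,v10) [+-+] → (-1.97237, 1.25031, 0.0924)–(-2.2073, 1.06297, 0.0924)  len=0.3005
  (v7,v10,v8) [++-] → (-1.12016, 1.16368, 0.0924)–(-0.3972, 1.7402, 0.0924)  len=0.9247
  (v8,v10,v11) [-+-] → (-1.12016, 1.16368, 0.0924)–(-1.6082, 0.7745, 0.0924)  len=0.6242
  (v9,v12,v10) [--+] → (-2.2073, -0.76247, 0.0924)–(-2.2073, 1.06297, 0.0924)  len=1.8254
  (v10,v12,v13) [+-+] → (-2.2073, -0.76247, 0.0924)–(-2.2073, -1.06297, 0.0924)  len=0.3005
  (v10,v13,v11) [++-] → (-1.6082, -0.150249, 0.0924)–(-1.6082, 0.7745, 0.0924)  len=0.9247
  (v11,v13,v14) [-+-] → (-1.6082, -0.150249, 0.0924)–(-1.6082, -0.7745, 0.0924)  len=0.6243
  (v12,v15,v13) [--+] → (-0.780111, -2.20121, 0.0924)–(-2.2073, -1.06297, 0.0924)  len=1.8255
  (v13,v15,v16) [+-+] → (-0.780111, -2.20121, 0.0924)–(-0.545182, -2.38855, 0.0924)  len=0.3005
  (v13,v16,v14) [++-] → (-0.885236, -1.35102, 0.0924)–(-1.6082, -0.7745, 0.0924)  len=0.9247
  (v14,v16,v17) [-+-] → (-0.885236, -1.35102, 0.0924)–(-0.3972, -1.7402, 0.0924)  len=0.6242
  (v15,v18,v16) [--+] → (1.23456, -1.98232, 0.0924)–(-0.545182, -2.38855, 0.0924)  len=1.8255
  (v16,v18,v19) [+-+] → (1.23456, -1.98232, 0.0924)–(1.52751, -1.91547, 0.0924)  len=0.3005
  (v16,v19,v17) [++-] → (0.504326, -1.53447, 0.0924)–(-0.3972, -1.7402, 0.0924)  len=0.9247
  (v17,v19,v20) [-+-] → (0.504326, -1.53447, 0.0924)–(1.1129, -1.3956, 0.0924)  len=0.6242
  (v18,v0,v19) [--+] → (2.31957, -0.27074, 0.0924)–(1.52751, -1.91547, 0.0924)  len=1.8255
  (v19,v0,v1) [+-+] → (2.31957, -0.27074, 0.0924)–(2.44995, 0, 0.0924)  len=0.3005
  (v19,v1,v20) [++-] → (1.51414, -0.56243, 0.0924)–(1.1129, -1.3956, 0.0924)  len=0.9248
  (v20,v1,v2) [-+-] → (1.51414, -0.56243, 0.0924)–(1.785, 0, 0.0924)  len=0.6243

Chained into 2 loop(s):
  loop 1: 14 segments, perimeter = 14.8819
  loop 2: 14 segments, perimeter = 10.8427
Total perimeter = 25.725

loops=2 perimeter=25.725


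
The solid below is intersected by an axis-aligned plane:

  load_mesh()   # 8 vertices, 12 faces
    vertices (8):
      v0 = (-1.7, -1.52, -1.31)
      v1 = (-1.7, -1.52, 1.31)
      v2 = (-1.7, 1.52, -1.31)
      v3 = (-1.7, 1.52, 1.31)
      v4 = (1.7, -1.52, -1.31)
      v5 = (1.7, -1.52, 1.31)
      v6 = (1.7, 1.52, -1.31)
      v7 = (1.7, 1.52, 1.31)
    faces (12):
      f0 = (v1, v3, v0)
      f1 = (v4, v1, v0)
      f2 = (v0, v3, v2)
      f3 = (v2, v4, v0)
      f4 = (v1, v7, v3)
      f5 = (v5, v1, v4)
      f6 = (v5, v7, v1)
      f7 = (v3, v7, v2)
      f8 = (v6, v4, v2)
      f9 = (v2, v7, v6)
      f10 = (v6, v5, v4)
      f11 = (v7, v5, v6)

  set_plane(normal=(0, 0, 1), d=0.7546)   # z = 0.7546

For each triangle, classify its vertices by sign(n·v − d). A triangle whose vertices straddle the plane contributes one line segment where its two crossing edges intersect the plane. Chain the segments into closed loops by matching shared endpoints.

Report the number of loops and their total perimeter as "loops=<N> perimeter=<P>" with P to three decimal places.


loops=1 perimeter=12.880

Straddling triangles (8 of 12):
  (v1,v3,v0) [++-] → (-1.7, 0.875566, 0.7546)–(-1.7, -1.52, 0.7546)  len=2.3956
  (v4,v1,v0) [-+-] → (-0.979252, -1.52, 0.7546)–(-1.7, -1.52, 0.7546)  len=0.7207
  (v0,v3,v2) [-+-] → (-1.7, 0.875566, 0.7546)–(-1.7, 1.52, 0.7546)  len=0.6444
  (v5,v1,v4) [++-] → (-0.979252, -1.52, 0.7546)–(1.7, -1.52, 0.7546)  len=2.6793
  (v3,v7,v2) [++-] → (0.979252, 1.52, 0.7546)–(-1.7, 1.52, 0.7546)  len=2.6793
  (v2,v7,v6) [-+-] → (0.979252, 1.52, 0.7546)–(1.7, 1.52, 0.7546)  len=0.7207
  (v6,v5,v4) [-+-] → (1.7, -0.875566, 0.7546)–(1.7, -1.52, 0.7546)  len=0.6444
  (v7,v5,v6) [++-] → (1.7, -0.875566, 0.7546)–(1.7, 1.52, 0.7546)  len=2.3956

Chained into 1 loop(s):
  loop 1: 8 segments, perimeter = 12.8800
Total perimeter = 12.880


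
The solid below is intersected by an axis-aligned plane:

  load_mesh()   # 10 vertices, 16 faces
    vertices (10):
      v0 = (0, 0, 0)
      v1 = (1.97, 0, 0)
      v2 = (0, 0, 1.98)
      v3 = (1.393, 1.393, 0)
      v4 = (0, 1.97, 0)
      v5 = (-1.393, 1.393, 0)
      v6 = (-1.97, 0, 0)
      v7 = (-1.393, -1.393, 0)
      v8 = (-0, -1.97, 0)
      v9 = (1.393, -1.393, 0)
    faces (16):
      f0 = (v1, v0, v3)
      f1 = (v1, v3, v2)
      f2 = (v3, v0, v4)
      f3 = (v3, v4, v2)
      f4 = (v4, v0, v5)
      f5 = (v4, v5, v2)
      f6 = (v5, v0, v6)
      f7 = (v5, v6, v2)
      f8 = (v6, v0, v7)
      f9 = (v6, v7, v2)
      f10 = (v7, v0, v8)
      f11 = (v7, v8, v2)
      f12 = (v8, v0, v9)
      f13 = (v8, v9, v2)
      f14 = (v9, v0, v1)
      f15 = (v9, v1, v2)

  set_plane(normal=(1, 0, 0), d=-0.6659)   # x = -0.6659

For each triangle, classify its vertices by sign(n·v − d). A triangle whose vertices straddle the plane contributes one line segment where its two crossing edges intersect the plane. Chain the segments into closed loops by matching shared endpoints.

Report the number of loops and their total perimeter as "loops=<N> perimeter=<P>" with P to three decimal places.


Straddling triangles (8 of 16):
  (v4,v0,v5) [++-] → (-0.6659, 0.6659, 0)–(-0.6659, 1.69417, 0)  len=1.0283
  (v4,v5,v2) [+-+] → (-0.6659, 1.69417, 0)–(-0.6659, 0.6659, 1.03349)  len=1.4579
  (v5,v0,v6) [-+-] → (-0.6659, 0.6659, 0)–(-0.6659, 0, 0)  len=0.6659
  (v5,v6,v2) [--+] → (-0.6659, 0, 1.31072)–(-0.6659, 0.6659, 1.03349)  len=0.7213
  (v6,v0,v7) [-+-] → (-0.6659, 0, 0)–(-0.6659, -0.6659, 0)  len=0.6659
  (v6,v7,v2) [--+] → (-0.6659, -0.6659, 1.03349)–(-0.6659, 0, 1.31072)  len=0.7213
  (v7,v0,v8) [-++] → (-0.6659, -0.6659, 0)–(-0.6659, -1.69417, 0)  len=1.0283
  (v7,v8,v2) [-++] → (-0.6659, -1.69417, 0)–(-0.6659, -0.6659, 1.03349)  len=1.4579

Chained into 1 loop(s):
  loop 1: 8 segments, perimeter = 7.7467
Total perimeter = 7.747

loops=1 perimeter=7.747


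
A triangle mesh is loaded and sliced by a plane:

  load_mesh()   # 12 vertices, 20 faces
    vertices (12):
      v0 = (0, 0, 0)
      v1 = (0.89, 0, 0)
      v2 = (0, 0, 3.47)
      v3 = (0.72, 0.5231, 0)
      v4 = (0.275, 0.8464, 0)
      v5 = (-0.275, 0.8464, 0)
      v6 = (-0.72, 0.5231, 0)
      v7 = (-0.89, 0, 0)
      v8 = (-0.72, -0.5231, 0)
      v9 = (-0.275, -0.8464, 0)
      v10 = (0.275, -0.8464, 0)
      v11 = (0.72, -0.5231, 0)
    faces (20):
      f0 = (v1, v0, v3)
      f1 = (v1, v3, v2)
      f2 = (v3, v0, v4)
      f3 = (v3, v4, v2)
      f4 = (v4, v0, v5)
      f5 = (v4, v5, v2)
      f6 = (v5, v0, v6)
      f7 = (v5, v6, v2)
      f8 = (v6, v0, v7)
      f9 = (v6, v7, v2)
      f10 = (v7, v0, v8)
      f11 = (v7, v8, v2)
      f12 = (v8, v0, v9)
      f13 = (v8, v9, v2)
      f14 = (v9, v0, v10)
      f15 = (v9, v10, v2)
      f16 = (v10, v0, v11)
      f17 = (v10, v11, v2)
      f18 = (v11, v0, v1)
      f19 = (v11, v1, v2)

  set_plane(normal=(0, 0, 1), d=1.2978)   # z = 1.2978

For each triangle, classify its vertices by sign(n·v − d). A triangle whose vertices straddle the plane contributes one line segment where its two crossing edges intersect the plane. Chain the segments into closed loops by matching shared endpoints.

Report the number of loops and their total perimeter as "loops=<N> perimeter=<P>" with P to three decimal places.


loops=1 perimeter=3.443

Straddling triangles (10 of 20):
  (v1,v3,v2) [--+] → (0.450716, 0.327458, 1.2978)–(0.557135, 0, 1.2978)  len=0.3443
  (v3,v4,v2) [--+] → (0.172148, 0.529842, 1.2978)–(0.450716, 0.327458, 1.2978)  len=0.3443
  (v4,v5,v2) [--+] → (-0.172148, 0.529842, 1.2978)–(0.172148, 0.529842, 1.2978)  len=0.3443
  (v5,v6,v2) [--+] → (-0.450716, 0.327458, 1.2978)–(-0.172148, 0.529842, 1.2978)  len=0.3443
  (v6,v7,v2) [--+] → (-0.557135, 0, 1.2978)–(-0.450716, 0.327458, 1.2978)  len=0.3443
  (v7,v8,v2) [--+] → (-0.450716, -0.327458, 1.2978)–(-0.557135, 0, 1.2978)  len=0.3443
  (v8,v9,v2) [--+] → (-0.172148, -0.529842, 1.2978)–(-0.450716, -0.327458, 1.2978)  len=0.3443
  (v9,v10,v2) [--+] → (0.172148, -0.529842, 1.2978)–(-0.172148, -0.529842, 1.2978)  len=0.3443
  (v10,v11,v2) [--+] → (0.450716, -0.327458, 1.2978)–(0.172148, -0.529842, 1.2978)  len=0.3443
  (v11,v1,v2) [--+] → (0.557135, 0, 1.2978)–(0.450716, -0.327458, 1.2978)  len=0.3443

Chained into 1 loop(s):
  loop 1: 10 segments, perimeter = 3.4432
Total perimeter = 3.443


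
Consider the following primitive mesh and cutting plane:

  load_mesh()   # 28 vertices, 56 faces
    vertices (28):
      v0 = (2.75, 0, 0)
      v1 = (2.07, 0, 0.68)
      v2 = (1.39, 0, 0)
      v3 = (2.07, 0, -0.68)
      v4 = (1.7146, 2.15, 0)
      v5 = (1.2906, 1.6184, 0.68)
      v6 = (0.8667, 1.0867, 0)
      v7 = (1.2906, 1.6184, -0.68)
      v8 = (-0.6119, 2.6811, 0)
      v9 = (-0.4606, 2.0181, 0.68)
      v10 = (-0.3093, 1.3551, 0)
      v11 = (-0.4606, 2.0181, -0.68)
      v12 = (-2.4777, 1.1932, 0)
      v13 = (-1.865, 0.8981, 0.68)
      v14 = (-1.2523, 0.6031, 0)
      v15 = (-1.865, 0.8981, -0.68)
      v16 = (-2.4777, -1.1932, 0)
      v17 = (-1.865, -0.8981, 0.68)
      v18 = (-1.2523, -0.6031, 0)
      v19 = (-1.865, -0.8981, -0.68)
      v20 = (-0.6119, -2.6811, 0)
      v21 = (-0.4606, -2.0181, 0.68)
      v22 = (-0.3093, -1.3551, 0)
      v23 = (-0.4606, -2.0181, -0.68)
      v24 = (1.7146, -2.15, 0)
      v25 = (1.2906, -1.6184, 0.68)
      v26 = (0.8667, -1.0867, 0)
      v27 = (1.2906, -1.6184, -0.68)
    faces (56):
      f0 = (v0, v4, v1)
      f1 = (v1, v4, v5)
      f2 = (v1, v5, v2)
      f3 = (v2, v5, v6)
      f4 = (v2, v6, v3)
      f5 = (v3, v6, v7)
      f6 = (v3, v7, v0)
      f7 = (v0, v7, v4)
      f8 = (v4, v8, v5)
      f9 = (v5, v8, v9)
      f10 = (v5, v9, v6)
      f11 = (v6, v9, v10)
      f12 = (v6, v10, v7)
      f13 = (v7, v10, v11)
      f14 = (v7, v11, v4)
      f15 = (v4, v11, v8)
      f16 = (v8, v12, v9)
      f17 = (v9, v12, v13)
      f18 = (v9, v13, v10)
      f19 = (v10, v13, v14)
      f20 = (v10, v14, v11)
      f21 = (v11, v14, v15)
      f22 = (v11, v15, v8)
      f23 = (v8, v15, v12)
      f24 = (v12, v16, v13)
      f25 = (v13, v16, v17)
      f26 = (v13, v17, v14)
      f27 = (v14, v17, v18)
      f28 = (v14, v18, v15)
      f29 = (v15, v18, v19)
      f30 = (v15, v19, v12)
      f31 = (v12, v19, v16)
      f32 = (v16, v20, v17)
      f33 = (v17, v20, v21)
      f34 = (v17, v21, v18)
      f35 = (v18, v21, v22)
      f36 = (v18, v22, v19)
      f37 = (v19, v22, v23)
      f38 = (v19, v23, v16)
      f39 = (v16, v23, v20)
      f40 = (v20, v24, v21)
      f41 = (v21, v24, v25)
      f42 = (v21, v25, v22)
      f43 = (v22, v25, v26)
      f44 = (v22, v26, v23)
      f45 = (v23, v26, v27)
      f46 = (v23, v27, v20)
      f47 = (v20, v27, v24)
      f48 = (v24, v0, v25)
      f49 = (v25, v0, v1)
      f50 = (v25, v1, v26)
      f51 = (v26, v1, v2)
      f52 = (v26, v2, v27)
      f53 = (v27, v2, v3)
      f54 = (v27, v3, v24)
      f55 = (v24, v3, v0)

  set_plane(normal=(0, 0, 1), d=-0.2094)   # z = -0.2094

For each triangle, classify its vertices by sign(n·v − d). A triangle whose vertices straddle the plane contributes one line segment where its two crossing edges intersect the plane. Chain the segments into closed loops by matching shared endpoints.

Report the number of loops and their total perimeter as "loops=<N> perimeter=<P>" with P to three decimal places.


loops=2 perimeter=25.148

Straddling triangles (28 of 56):
  (v2,v6,v3) [++-] → (1.23725, 0.75206, -0.2094)–(1.5994, 0, -0.2094)  len=0.8347
  (v3,v6,v7) [-+-] → (1.23725, 0.75206, -0.2094)–(0.997236, 1.25043, -0.2094)  len=0.5532
  (v3,v7,v0) [--+] → (2.30059, 0.498372, -0.2094)–(2.5406, 0, -0.2094)  len=0.5532
  (v0,v7,v4) [+-+] → (2.30059, 0.498372, -0.2094)–(1.58403, 1.9863, -0.2094)  len=1.6515
  (v6,v10,v7) [++-] → (0.183375, 1.43618, -0.2094)–(0.997236, 1.25043, -0.2094)  len=0.8348
  (v7,v10,v11) [-+-] → (0.183375, 1.43618, -0.2094)–(-0.355892, 1.55926, -0.2094)  len=0.5531
  (v7,v11,v4) [--+] → (1.04477, 2.10938, -0.2094)–(1.58403, 1.9863, -0.2094)  len=0.5531
  (v4,v11,v8) [+-+] → (1.04477, 2.10938, -0.2094)–(-0.565308, 2.47693, -0.2094)  len=1.6515
  (v10,v14,v11) [++-] → (-1.0085, 1.03884, -0.2094)–(-0.355892, 1.55926, -0.2094)  len=0.8347
  (v11,v14,v15) [-+-] → (-1.0085, 1.03884, -0.2094)–(-1.44098, 0.693943, -0.2094)  len=0.5532
  (v11,v15,v8) [--+] → (-0.997781, 2.13204, -0.2094)–(-0.565308, 2.47694, -0.2094)  len=0.5532
  (v8,v15,v12) [+-+] → (-0.997781, 2.13204, -0.2094)–(-2.28902, 1.10233, -0.2094)  len=1.6516
  (v14,v18,v15) [++-] → (-1.44098, -0.140819, -0.2094)–(-1.44098, 0.693943, -0.2094)  len=0.8348
  (v15,v18,v19) [-+-] → (-1.44098, -0.140819, -0.2094)–(-1.44098, -0.693943, -0.2094)  len=0.5531
  (v15,v19,v12) [--+] → (-2.28902, 0.549203, -0.2094)–(-2.28902, 1.10233, -0.2094)  len=0.5531
  (v12,v19,v16) [+-+] → (-2.28902, 0.549203, -0.2094)–(-2.28902, -1.10233, -0.2094)  len=1.6515
  (v18,v22,v19) [++-] → (-0.788364, -1.21437, -0.2094)–(-1.44098, -0.693943, -0.2094)  len=0.8347
  (v19,v22,v23) [-+-] → (-0.788364, -1.21437, -0.2094)–(-0.355892, -1.55926, -0.2094)  len=0.5532
  (v19,v23,v16) [--+] → (-1.85655, -1.44722, -0.2094)–(-2.28902, -1.10233, -0.2094)  len=0.5532
  (v16,v23,v20) [+-+] → (-1.85655, -1.44722, -0.2094)–(-0.565308, -2.47693, -0.2094)  len=1.6516
  (v22,v26,v23) [++-] → (0.45797, -1.37352, -0.2094)–(-0.355892, -1.55926, -0.2094)  len=0.8348
  (v23,v26,v27) [-+-] → (0.45797, -1.37352, -0.2094)–(0.997236, -1.25043, -0.2094)  len=0.5531
  (v23,v27,v20) [--+] → (-0.0260419, -2.35385, -0.2094)–(-0.565308, -2.47694, -0.2094)  len=0.5531
  (v20,v27,v24) [+-+] → (-0.0260419, -2.35385, -0.2094)–(1.58403, -1.9863, -0.2094)  len=1.6515
  (v26,v2,v27) [++-] → (1.35939, -0.498372, -0.2094)–(0.997236, -1.25043, -0.2094)  len=0.8347
  (v27,v2,v3) [-+-] → (1.35939, -0.498372, -0.2094)–(1.5994, 0, -0.2094)  len=0.5532
  (v27,v3,v24) [--+] → (1.82404, -1.48793, -0.2094)–(1.58403, -1.9863, -0.2094)  len=0.5532
  (v24,v3,v0) [+-+] → (1.82404, -1.48793, -0.2094)–(2.5406, 0, -0.2094)  len=1.6515

Chained into 2 loop(s):
  loop 1: 14 segments, perimeter = 9.7152
  loop 2: 14 segments, perimeter = 15.4326
Total perimeter = 25.148


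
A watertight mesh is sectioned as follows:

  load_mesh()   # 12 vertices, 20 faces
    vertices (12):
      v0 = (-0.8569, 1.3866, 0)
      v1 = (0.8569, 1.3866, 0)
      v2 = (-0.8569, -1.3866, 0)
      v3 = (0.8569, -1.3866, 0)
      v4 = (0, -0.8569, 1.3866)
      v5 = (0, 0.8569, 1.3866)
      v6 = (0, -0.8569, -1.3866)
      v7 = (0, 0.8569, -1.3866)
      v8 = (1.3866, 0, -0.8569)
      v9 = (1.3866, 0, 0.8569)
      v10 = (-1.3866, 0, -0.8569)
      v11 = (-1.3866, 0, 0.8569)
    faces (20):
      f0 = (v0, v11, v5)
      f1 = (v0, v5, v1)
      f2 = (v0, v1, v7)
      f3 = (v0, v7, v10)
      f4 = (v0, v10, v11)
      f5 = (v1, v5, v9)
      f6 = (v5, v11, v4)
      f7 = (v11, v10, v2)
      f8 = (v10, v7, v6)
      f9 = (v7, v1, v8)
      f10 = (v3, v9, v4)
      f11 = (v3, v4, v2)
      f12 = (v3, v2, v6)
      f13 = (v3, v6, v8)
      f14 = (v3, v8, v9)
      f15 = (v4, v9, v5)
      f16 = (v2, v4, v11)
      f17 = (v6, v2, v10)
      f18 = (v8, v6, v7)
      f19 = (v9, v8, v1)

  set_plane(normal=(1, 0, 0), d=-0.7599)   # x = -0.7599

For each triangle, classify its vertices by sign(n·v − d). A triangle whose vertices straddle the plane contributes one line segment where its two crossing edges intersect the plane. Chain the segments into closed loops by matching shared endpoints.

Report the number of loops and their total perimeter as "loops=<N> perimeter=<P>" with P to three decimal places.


loops=1 perimeter=7.535

Straddling triangles (10 of 20):
  (v0,v11,v5) [--+] → (-0.7599, 0.387292, 1.09631)–(-0.7599, 1.32664, 0.156961)  len=1.3284
  (v0,v5,v1) [-++] → (-0.7599, 1.32664, 0.156961)–(-0.7599, 1.3866, 0)  len=0.1680
  (v0,v1,v7) [-++] → (-0.7599, 1.3866, 0)–(-0.7599, 1.32664, -0.156961)  len=0.1680
  (v0,v7,v10) [-+-] → (-0.7599, 1.32664, -0.156961)–(-0.7599, 0.387292, -1.09631)  len=1.3284
  (v5,v11,v4) [+-+] → (-0.7599, 0.387292, 1.09631)–(-0.7599, -0.387292, 1.09631)  len=0.7746
  (v10,v7,v6) [-++] → (-0.7599, 0.387292, -1.09631)–(-0.7599, -0.387292, -1.09631)  len=0.7746
  (v3,v4,v2) [++-] → (-0.7599, -1.32664, 0.156961)–(-0.7599, -1.3866, 0)  len=0.1680
  (v3,v2,v6) [+-+] → (-0.7599, -1.3866, 0)–(-0.7599, -1.32664, -0.156961)  len=0.1680
  (v2,v4,v11) [-+-] → (-0.7599, -1.32664, 0.156961)–(-0.7599, -0.387292, 1.09631)  len=1.3284
  (v6,v2,v10) [+--] → (-0.7599, -1.32664, -0.156961)–(-0.7599, -0.387292, -1.09631)  len=1.3284

Chained into 1 loop(s):
  loop 1: 10 segments, perimeter = 7.5350
Total perimeter = 7.535


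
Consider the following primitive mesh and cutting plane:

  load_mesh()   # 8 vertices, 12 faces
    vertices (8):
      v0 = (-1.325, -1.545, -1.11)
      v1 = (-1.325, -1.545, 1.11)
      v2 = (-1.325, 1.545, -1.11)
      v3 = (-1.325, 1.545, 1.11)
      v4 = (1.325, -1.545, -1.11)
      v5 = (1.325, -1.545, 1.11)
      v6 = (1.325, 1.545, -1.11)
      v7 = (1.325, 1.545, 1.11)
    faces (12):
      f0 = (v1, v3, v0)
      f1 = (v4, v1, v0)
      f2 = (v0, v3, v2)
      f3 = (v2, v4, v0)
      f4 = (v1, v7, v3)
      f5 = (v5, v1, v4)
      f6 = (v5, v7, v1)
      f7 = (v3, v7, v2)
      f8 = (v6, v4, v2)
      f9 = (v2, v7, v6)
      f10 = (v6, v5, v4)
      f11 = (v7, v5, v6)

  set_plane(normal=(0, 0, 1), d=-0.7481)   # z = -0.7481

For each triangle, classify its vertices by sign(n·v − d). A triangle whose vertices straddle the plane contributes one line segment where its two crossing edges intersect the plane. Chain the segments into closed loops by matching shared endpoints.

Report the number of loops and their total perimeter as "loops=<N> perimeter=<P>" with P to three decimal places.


Straddling triangles (8 of 12):
  (v1,v3,v0) [++-] → (-1.325, -1.04127, -0.7481)–(-1.325, -1.545, -0.7481)  len=0.5037
  (v4,v1,v0) [-+-] → (0.893002, -1.545, -0.7481)–(-1.325, -1.545, -0.7481)  len=2.2180
  (v0,v3,v2) [-+-] → (-1.325, -1.04127, -0.7481)–(-1.325, 1.545, -0.7481)  len=2.5863
  (v5,v1,v4) [++-] → (0.893002, -1.545, -0.7481)–(1.325, -1.545, -0.7481)  len=0.4320
  (v3,v7,v2) [++-] → (-0.893002, 1.545, -0.7481)–(-1.325, 1.545, -0.7481)  len=0.4320
  (v2,v7,v6) [-+-] → (-0.893002, 1.545, -0.7481)–(1.325, 1.545, -0.7481)  len=2.2180
  (v6,v5,v4) [-+-] → (1.325, 1.04127, -0.7481)–(1.325, -1.545, -0.7481)  len=2.5863
  (v7,v5,v6) [++-] → (1.325, 1.04127, -0.7481)–(1.325, 1.545, -0.7481)  len=0.5037

Chained into 1 loop(s):
  loop 1: 8 segments, perimeter = 11.4800
Total perimeter = 11.480

loops=1 perimeter=11.480


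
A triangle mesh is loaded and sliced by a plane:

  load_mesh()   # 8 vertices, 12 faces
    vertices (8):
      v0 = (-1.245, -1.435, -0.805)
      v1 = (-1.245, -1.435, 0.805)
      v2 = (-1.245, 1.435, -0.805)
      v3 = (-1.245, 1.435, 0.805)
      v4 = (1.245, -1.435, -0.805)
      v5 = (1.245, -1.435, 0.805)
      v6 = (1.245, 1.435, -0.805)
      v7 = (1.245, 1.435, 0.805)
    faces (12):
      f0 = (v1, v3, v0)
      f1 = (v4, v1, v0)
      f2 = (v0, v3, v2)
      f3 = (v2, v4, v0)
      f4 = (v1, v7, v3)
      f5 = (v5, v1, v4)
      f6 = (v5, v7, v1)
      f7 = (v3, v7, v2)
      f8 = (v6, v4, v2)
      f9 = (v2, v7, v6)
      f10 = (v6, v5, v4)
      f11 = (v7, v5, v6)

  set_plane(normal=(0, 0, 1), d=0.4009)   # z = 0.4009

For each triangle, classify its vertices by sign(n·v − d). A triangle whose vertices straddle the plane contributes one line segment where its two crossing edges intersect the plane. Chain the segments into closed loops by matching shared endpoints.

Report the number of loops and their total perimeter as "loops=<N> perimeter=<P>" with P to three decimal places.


Straddling triangles (8 of 12):
  (v1,v3,v0) [++-] → (-1.245, 0.714648, 0.4009)–(-1.245, -1.435, 0.4009)  len=2.1496
  (v4,v1,v0) [-+-] → (-0.620025, -1.435, 0.4009)–(-1.245, -1.435, 0.4009)  len=0.6250
  (v0,v3,v2) [-+-] → (-1.245, 0.714648, 0.4009)–(-1.245, 1.435, 0.4009)  len=0.7204
  (v5,v1,v4) [++-] → (-0.620025, -1.435, 0.4009)–(1.245, -1.435, 0.4009)  len=1.8650
  (v3,v7,v2) [++-] → (0.620025, 1.435, 0.4009)–(-1.245, 1.435, 0.4009)  len=1.8650
  (v2,v7,v6) [-+-] → (0.620025, 1.435, 0.4009)–(1.245, 1.435, 0.4009)  len=0.6250
  (v6,v5,v4) [-+-] → (1.245, -0.714648, 0.4009)–(1.245, -1.435, 0.4009)  len=0.7204
  (v7,v5,v6) [++-] → (1.245, -0.714648, 0.4009)–(1.245, 1.435, 0.4009)  len=2.1496

Chained into 1 loop(s):
  loop 1: 8 segments, perimeter = 10.7200
Total perimeter = 10.720

loops=1 perimeter=10.720


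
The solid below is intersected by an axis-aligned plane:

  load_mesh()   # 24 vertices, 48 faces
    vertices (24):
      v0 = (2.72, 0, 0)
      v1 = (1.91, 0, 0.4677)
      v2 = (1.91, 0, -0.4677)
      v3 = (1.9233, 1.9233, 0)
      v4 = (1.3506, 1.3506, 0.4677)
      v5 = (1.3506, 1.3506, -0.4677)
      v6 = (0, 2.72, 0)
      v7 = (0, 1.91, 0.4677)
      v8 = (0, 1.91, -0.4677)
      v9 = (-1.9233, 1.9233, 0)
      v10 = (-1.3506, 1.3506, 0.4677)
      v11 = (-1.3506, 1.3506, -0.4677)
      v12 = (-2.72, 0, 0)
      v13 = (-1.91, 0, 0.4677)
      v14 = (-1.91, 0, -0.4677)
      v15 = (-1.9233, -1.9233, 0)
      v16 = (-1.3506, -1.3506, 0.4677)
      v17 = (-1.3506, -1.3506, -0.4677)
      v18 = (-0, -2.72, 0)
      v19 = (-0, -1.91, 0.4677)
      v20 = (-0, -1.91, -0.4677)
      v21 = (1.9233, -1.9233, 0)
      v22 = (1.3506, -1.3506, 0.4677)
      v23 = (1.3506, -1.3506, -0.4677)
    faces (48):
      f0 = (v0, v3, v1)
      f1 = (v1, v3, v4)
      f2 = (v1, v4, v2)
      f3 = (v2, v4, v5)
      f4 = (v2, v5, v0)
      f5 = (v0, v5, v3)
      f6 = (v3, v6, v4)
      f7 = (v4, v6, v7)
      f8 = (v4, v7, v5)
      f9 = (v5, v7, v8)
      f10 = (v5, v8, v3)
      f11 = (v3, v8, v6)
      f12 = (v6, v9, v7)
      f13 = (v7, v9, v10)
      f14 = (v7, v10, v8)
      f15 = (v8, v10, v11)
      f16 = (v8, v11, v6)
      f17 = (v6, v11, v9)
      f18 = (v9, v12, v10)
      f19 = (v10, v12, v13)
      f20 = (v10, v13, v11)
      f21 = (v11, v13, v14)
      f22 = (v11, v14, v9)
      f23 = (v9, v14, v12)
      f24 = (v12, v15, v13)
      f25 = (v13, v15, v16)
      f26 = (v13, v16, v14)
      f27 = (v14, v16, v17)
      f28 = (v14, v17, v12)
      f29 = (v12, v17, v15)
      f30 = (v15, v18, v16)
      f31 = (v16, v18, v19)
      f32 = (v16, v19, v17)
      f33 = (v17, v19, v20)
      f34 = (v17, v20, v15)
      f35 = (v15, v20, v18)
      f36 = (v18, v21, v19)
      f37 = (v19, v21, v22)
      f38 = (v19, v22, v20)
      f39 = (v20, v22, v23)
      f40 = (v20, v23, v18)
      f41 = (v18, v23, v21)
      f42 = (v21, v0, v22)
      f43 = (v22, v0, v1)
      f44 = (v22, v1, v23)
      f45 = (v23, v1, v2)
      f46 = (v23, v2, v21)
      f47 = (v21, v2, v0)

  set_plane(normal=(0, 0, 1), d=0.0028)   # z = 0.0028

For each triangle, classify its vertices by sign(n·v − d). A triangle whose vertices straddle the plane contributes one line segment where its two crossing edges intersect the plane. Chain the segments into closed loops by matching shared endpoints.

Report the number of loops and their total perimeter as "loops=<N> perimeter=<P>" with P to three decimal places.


Straddling triangles (32 of 48):
  (v0,v3,v1) [--+] → (1.92322, 1.91179, 0.0028)–(2.71515, 0, 0.0028)  len=2.0693
  (v1,v3,v4) [+-+] → (1.92322, 1.91179, 0.0028)–(1.91987, 1.91987, 0.0028)  len=0.0088
  (v1,v4,v2) [++-] → (1.62863, 0.679343, 0.0028)–(1.91, 0, 0.0028)  len=0.7353
  (v2,v4,v5) [-+-] → (1.62863, 0.679343, 0.0028)–(1.3506, 1.3506, 0.0028)  len=0.7266
  (v3,v6,v4) [--+] → (0.0080857, 2.7118, 0.0028)–(1.91987, 1.91987, 0.0028)  len=2.0693
  (v4,v6,v7) [+-+] → (0.0080857, 2.7118, 0.0028)–(0, 2.71515, 0.0028)  len=0.0088
  (v4,v7,v5) [++-] → (0.671257, 1.63197, 0.0028)–(1.3506, 1.3506, 0.0028)  len=0.7353
  (v5,v7,v8) [-+-] → (0.671257, 1.63197, 0.0028)–(0, 1.91, 0.0028)  len=0.7266
  (v6,v9,v7) [--+] → (-1.91179, 1.92322, 0.0028)–(0, 2.71515, 0.0028)  len=2.0693
  (v7,v9,v10) [+-+] → (-1.91179, 1.92322, 0.0028)–(-1.91987, 1.91987, 0.0028)  len=0.0088
  (v7,v10,v8) [++-] → (-0.679343, 1.62863, 0.0028)–(0, 1.91, 0.0028)  len=0.7353
  (v8,v10,v11) [-+-] → (-0.679343, 1.62863, 0.0028)–(-1.3506, 1.3506, 0.0028)  len=0.7266
  (v9,v12,v10) [--+] → (-2.7118, 0.0080857, 0.0028)–(-1.91987, 1.91987, 0.0028)  len=2.0693
  (v10,v12,v13) [+-+] → (-2.7118, 0.0080857, 0.0028)–(-2.71515, 0, 0.0028)  len=0.0088
  (v10,v13,v11) [++-] → (-1.63197, 0.671257, 0.0028)–(-1.3506, 1.3506, 0.0028)  len=0.7353
  (v11,v13,v14) [-+-] → (-1.63197, 0.671257, 0.0028)–(-1.91, 0, 0.0028)  len=0.7266
  (v12,v15,v13) [--+] → (-1.92322, -1.91179, 0.0028)–(-2.71515, 0, 0.0028)  len=2.0693
  (v13,v15,v16) [+-+] → (-1.92322, -1.91179, 0.0028)–(-1.91987, -1.91987, 0.0028)  len=0.0088
  (v13,v16,v14) [++-] → (-1.62863, -0.679343, 0.0028)–(-1.91, 0, 0.0028)  len=0.7353
  (v14,v16,v17) [-+-] → (-1.62863, -0.679343, 0.0028)–(-1.3506, -1.3506, 0.0028)  len=0.7266
  (v15,v18,v16) [--+] → (-0.0080857, -2.7118, 0.0028)–(-1.91987, -1.91987, 0.0028)  len=2.0693
  (v16,v18,v19) [+-+] → (-0.0080857, -2.7118, 0.0028)–(0, -2.71515, 0.0028)  len=0.0088
  (v16,v19,v17) [++-] → (-0.671257, -1.63197, 0.0028)–(-1.3506, -1.3506, 0.0028)  len=0.7353
  (v17,v19,v20) [-+-] → (-0.671257, -1.63197, 0.0028)–(0, -1.91, 0.0028)  len=0.7266
  (v18,v21,v19) [--+] → (1.91179, -1.92322, 0.0028)–(0, -2.71515, 0.0028)  len=2.0693
  (v19,v21,v22) [+-+] → (1.91179, -1.92322, 0.0028)–(1.91987, -1.91987, 0.0028)  len=0.0088
  (v19,v22,v20) [++-] → (0.679343, -1.62863, 0.0028)–(0, -1.91, 0.0028)  len=0.7353
  (v20,v22,v23) [-+-] → (0.679343, -1.62863, 0.0028)–(1.3506, -1.3506, 0.0028)  len=0.7266
  (v21,v0,v22) [--+] → (2.7118, -0.0080857, 0.0028)–(1.91987, -1.91987, 0.0028)  len=2.0693
  (v22,v0,v1) [+-+] → (2.7118, -0.0080857, 0.0028)–(2.71515, 0, 0.0028)  len=0.0088
  (v22,v1,v23) [++-] → (1.63197, -0.671257, 0.0028)–(1.3506, -1.3506, 0.0028)  len=0.7353
  (v23,v1,v2) [-+-] → (1.63197, -0.671257, 0.0028)–(1.91, 0, 0.0028)  len=0.7266

Chained into 2 loop(s):
  loop 1: 16 segments, perimeter = 16.6246
  loop 2: 16 segments, perimeter = 11.6949
Total perimeter = 28.319

loops=2 perimeter=28.319


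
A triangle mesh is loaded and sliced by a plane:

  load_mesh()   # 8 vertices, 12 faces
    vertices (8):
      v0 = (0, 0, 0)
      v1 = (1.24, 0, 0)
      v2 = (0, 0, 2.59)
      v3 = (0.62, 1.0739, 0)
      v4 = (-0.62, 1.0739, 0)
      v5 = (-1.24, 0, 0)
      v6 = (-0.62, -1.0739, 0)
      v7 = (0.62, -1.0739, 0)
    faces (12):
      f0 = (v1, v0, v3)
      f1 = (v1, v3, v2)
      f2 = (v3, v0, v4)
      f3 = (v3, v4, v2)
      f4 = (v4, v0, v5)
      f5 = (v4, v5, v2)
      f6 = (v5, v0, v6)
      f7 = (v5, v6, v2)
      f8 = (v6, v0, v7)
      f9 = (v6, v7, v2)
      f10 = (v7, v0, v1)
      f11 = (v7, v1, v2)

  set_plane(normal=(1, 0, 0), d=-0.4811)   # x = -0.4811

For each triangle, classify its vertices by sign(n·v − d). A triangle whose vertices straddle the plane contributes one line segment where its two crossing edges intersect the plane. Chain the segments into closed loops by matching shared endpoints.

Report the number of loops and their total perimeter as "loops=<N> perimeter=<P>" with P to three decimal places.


loops=1 perimeter=6.015

Straddling triangles (8 of 12):
  (v3,v0,v4) [++-] → (-0.4811, 0.833312, 0)–(-0.4811, 1.0739, 0)  len=0.2406
  (v3,v4,v2) [+-+] → (-0.4811, 1.0739, 0)–(-0.4811, 0.833312, 0.580244)  len=0.6281
  (v4,v0,v5) [-+-] → (-0.4811, 0.833312, 0)–(-0.4811, 0, 0)  len=0.8333
  (v4,v5,v2) [--+] → (-0.4811, 0, 1.58512)–(-0.4811, 0.833312, 0.580244)  len=1.3054
  (v5,v0,v6) [-+-] → (-0.4811, 0, 0)–(-0.4811, -0.833312, 0)  len=0.8333
  (v5,v6,v2) [--+] → (-0.4811, -0.833312, 0.580244)–(-0.4811, 0, 1.58512)  len=1.3054
  (v6,v0,v7) [-++] → (-0.4811, -0.833312, 0)–(-0.4811, -1.0739, 0)  len=0.2406
  (v6,v7,v2) [-++] → (-0.4811, -1.0739, 0)–(-0.4811, -0.833312, 0.580244)  len=0.6281

Chained into 1 loop(s):
  loop 1: 8 segments, perimeter = 6.0150
Total perimeter = 6.015


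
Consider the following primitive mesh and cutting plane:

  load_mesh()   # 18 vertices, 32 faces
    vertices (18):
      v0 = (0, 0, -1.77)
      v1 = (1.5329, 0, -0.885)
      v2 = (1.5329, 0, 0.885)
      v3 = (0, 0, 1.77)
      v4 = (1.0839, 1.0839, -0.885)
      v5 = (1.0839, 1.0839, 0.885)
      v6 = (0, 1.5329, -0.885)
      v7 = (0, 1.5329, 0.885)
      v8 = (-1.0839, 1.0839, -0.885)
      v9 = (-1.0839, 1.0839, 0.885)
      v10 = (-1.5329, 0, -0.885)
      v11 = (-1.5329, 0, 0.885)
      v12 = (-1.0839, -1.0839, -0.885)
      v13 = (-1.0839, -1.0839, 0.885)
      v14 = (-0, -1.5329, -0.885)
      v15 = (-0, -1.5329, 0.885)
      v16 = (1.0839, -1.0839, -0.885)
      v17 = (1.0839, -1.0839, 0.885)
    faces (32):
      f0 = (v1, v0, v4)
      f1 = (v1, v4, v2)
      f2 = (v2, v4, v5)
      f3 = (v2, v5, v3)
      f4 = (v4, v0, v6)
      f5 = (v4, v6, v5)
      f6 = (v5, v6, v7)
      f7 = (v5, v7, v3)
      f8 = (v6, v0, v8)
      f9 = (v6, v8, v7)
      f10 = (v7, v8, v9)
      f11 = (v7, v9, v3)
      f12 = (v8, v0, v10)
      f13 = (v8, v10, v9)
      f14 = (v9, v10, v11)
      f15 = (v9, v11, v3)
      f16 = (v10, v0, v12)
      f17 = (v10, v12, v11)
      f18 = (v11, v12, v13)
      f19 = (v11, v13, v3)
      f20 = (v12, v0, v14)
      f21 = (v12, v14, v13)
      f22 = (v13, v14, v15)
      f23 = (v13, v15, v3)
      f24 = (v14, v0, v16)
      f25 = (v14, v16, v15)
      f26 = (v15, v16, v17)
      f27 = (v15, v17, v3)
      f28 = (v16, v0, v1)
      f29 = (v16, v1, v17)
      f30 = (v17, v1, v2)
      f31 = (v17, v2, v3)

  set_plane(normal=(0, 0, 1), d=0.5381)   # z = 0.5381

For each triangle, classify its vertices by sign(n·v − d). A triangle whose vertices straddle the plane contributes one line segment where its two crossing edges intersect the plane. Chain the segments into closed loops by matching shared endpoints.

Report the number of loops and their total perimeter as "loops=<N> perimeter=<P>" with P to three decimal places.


loops=1 perimeter=9.386

Straddling triangles (16 of 32):
  (v1,v4,v2) [--+] → (1.4449, 0.212432, 0.5381)–(1.5329, 0, 0.5381)  len=0.2299
  (v2,v4,v5) [+-+] → (1.4449, 0.212432, 0.5381)–(1.0839, 1.0839, 0.5381)  len=0.9433
  (v4,v6,v5) [--+] → (0.871468, 1.1719, 0.5381)–(1.0839, 1.0839, 0.5381)  len=0.2299
  (v5,v6,v7) [+-+] → (0.871468, 1.1719, 0.5381)–(0, 1.5329, 0.5381)  len=0.9433
  (v6,v8,v7) [--+] → (-0.212432, 1.4449, 0.5381)–(0, 1.5329, 0.5381)  len=0.2299
  (v7,v8,v9) [+-+] → (-0.212432, 1.4449, 0.5381)–(-1.0839, 1.0839, 0.5381)  len=0.9433
  (v8,v10,v9) [--+] → (-1.1719, 0.871468, 0.5381)–(-1.0839, 1.0839, 0.5381)  len=0.2299
  (v9,v10,v11) [+-+] → (-1.1719, 0.871468, 0.5381)–(-1.5329, 0, 0.5381)  len=0.9433
  (v10,v12,v11) [--+] → (-1.4449, -0.212432, 0.5381)–(-1.5329, 0, 0.5381)  len=0.2299
  (v11,v12,v13) [+-+] → (-1.4449, -0.212432, 0.5381)–(-1.0839, -1.0839, 0.5381)  len=0.9433
  (v12,v14,v13) [--+] → (-0.871468, -1.1719, 0.5381)–(-1.0839, -1.0839, 0.5381)  len=0.2299
  (v13,v14,v15) [+-+] → (-0.871468, -1.1719, 0.5381)–(0, -1.5329, 0.5381)  len=0.9433
  (v14,v16,v15) [--+] → (0.212432, -1.4449, 0.5381)–(0, -1.5329, 0.5381)  len=0.2299
  (v15,v16,v17) [+-+] → (0.212432, -1.4449, 0.5381)–(1.0839, -1.0839, 0.5381)  len=0.9433
  (v16,v1,v17) [--+] → (1.1719, -0.871468, 0.5381)–(1.0839, -1.0839, 0.5381)  len=0.2299
  (v17,v1,v2) [+-+] → (1.1719, -0.871468, 0.5381)–(1.5329, 0, 0.5381)  len=0.9433

Chained into 1 loop(s):
  loop 1: 16 segments, perimeter = 9.3857
Total perimeter = 9.386
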